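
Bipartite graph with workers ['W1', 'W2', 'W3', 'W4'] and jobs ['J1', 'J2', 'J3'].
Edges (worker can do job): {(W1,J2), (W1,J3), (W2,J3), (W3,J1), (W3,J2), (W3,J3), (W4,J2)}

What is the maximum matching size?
Maximum matching size = 3

Maximum matching: {(W1,J3), (W3,J1), (W4,J2)}
Size: 3

This assigns 3 workers to 3 distinct jobs.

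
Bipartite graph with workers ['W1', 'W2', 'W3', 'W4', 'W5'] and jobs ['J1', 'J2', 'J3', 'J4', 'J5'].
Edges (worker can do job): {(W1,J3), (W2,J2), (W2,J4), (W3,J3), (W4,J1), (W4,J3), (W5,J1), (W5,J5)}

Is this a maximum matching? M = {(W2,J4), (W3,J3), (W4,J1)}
No, size 3 is not maximum

Proposed matching has size 3.
Maximum matching size for this graph: 4.

This is NOT maximum - can be improved to size 4.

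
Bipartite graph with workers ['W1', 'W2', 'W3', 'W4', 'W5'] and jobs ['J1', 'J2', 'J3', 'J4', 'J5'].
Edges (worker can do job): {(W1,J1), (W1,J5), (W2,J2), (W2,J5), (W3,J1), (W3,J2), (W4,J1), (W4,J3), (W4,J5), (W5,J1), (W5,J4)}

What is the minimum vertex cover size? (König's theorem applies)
Minimum vertex cover size = 5

By König's theorem: in bipartite graphs,
min vertex cover = max matching = 5

Maximum matching has size 5, so minimum vertex cover also has size 5.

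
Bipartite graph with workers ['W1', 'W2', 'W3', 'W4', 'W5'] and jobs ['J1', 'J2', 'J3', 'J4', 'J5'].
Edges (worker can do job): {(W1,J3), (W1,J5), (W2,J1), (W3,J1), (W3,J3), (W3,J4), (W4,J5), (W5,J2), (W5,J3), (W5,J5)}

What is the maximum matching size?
Maximum matching size = 5

Maximum matching: {(W1,J3), (W2,J1), (W3,J4), (W4,J5), (W5,J2)}
Size: 5

This assigns 5 workers to 5 distinct jobs.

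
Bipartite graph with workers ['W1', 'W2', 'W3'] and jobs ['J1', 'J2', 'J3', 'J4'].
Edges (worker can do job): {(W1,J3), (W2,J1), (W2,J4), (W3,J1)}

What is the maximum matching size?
Maximum matching size = 3

Maximum matching: {(W1,J3), (W2,J4), (W3,J1)}
Size: 3

This assigns 3 workers to 3 distinct jobs.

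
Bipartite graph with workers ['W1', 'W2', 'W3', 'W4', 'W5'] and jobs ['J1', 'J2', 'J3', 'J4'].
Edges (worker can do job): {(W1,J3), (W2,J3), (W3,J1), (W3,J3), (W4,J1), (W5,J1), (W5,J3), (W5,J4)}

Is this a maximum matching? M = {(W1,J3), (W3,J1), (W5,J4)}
Yes, size 3 is maximum

Proposed matching has size 3.
Maximum matching size for this graph: 3.

This is a maximum matching.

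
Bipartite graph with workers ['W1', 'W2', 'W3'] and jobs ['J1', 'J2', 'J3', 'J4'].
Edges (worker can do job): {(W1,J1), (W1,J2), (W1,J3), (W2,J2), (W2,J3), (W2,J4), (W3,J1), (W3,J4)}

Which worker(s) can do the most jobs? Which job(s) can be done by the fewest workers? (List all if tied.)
Most versatile: W1, W2 (3 jobs); Least covered: J1, J2, J3, J4 (2 workers)

Worker degrees (jobs they can do): W1:3, W2:3, W3:2
Job degrees (workers who can do it): J1:2, J2:2, J3:2, J4:2

Maximum worker degree is 3, achieved by: W1, W2
Minimum job degree is 2, achieved by: J1, J2, J3, J4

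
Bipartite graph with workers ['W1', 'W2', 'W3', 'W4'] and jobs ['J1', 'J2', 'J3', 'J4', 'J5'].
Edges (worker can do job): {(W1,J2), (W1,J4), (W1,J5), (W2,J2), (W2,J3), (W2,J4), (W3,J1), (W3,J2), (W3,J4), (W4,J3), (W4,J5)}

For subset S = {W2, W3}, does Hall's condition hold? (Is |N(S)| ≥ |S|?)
Yes: |N(S)| = 4, |S| = 2

Subset S = {W2, W3}
Neighbors N(S) = {J1, J2, J3, J4}

|N(S)| = 4, |S| = 2
Hall's condition: |N(S)| ≥ |S| is satisfied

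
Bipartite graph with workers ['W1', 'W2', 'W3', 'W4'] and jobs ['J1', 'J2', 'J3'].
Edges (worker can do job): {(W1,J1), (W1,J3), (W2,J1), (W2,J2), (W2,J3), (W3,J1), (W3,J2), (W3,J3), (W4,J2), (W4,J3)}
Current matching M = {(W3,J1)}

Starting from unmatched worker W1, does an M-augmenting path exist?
Yes: W1 → J1 → W3 → J2

An M-augmenting path alternates non-matching / matching edges, starting and ending at unmatched vertices.
Path: W1 → J1 → W3 → J2
(J2 is unmatched in M, so the path is augmenting.)
Flipping edges along this path would increase |M| from 1 to 2.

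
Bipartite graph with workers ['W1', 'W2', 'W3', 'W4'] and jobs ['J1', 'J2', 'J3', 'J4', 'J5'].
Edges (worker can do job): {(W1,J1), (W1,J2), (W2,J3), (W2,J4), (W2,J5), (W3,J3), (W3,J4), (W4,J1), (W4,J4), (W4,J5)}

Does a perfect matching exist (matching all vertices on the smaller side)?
Yes, perfect matching exists (size 4)

Perfect matching: {(W1,J2), (W2,J5), (W3,J3), (W4,J4)}
All 4 vertices on the smaller side are matched.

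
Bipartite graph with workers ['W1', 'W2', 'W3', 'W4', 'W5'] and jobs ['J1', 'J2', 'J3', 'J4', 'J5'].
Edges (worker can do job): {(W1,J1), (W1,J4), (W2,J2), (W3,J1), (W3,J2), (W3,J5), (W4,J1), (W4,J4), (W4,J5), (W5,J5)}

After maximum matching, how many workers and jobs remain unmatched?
Unmatched: 1 workers, 1 jobs

Maximum matching size: 4
Workers: 5 total, 4 matched, 1 unmatched
Jobs: 5 total, 4 matched, 1 unmatched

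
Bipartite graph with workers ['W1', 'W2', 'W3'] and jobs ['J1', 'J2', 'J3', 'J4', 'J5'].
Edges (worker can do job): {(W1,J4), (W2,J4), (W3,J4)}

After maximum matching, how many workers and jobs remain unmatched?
Unmatched: 2 workers, 4 jobs

Maximum matching size: 1
Workers: 3 total, 1 matched, 2 unmatched
Jobs: 5 total, 1 matched, 4 unmatched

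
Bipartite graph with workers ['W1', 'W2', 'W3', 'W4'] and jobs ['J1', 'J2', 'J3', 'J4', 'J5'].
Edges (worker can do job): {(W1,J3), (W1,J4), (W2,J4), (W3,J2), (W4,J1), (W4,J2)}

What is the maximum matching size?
Maximum matching size = 4

Maximum matching: {(W1,J3), (W2,J4), (W3,J2), (W4,J1)}
Size: 4

This assigns 4 workers to 4 distinct jobs.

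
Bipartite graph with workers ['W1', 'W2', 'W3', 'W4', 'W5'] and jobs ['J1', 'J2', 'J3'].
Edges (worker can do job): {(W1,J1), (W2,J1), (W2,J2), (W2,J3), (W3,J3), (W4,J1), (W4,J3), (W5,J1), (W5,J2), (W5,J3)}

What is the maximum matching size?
Maximum matching size = 3

Maximum matching: {(W2,J2), (W3,J3), (W5,J1)}
Size: 3

This assigns 3 workers to 3 distinct jobs.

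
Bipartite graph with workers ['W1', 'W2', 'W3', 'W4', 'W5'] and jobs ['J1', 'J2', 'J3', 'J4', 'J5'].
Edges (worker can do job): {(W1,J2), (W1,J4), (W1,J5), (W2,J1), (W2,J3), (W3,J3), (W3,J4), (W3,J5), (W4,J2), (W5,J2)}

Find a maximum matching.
Matching: {(W1,J4), (W2,J1), (W3,J5), (W5,J2)}

Maximum matching (size 4):
  W1 → J4
  W2 → J1
  W3 → J5
  W5 → J2

Each worker is assigned to at most one job, and each job to at most one worker.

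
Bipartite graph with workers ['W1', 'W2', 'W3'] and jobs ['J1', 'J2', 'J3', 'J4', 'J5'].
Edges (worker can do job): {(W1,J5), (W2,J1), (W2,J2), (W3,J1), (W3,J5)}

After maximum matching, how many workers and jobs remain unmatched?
Unmatched: 0 workers, 2 jobs

Maximum matching size: 3
Workers: 3 total, 3 matched, 0 unmatched
Jobs: 5 total, 3 matched, 2 unmatched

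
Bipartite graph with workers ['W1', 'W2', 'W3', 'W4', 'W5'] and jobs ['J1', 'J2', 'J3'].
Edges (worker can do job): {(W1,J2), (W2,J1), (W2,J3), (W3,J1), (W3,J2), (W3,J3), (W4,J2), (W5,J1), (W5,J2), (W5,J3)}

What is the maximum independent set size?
Maximum independent set = 5

By König's theorem:
- Min vertex cover = Max matching = 3
- Max independent set = Total vertices - Min vertex cover
- Max independent set = 8 - 3 = 5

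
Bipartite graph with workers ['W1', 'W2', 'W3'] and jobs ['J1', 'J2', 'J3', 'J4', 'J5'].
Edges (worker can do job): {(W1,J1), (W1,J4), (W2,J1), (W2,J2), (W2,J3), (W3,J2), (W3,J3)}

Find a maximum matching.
Matching: {(W1,J4), (W2,J2), (W3,J3)}

Maximum matching (size 3):
  W1 → J4
  W2 → J2
  W3 → J3

Each worker is assigned to at most one job, and each job to at most one worker.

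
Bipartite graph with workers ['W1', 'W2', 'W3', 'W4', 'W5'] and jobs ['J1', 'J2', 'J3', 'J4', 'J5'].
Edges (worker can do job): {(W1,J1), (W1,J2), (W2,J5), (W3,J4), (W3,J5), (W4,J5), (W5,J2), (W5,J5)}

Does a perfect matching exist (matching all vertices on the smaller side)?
No, maximum matching has size 4 < 5

Maximum matching has size 4, need 5 for perfect matching.
Unmatched workers: ['W2']
Unmatched jobs: ['J3']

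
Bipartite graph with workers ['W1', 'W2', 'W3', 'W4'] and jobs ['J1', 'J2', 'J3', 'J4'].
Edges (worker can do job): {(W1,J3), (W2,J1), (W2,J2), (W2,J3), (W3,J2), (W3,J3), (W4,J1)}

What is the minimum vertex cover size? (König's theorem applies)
Minimum vertex cover size = 3

By König's theorem: in bipartite graphs,
min vertex cover = max matching = 3

Maximum matching has size 3, so minimum vertex cover also has size 3.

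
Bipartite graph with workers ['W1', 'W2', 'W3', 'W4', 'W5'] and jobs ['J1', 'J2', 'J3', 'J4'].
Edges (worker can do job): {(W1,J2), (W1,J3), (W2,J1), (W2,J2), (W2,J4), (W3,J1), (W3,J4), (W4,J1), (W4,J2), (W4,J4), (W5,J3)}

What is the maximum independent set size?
Maximum independent set = 5

By König's theorem:
- Min vertex cover = Max matching = 4
- Max independent set = Total vertices - Min vertex cover
- Max independent set = 9 - 4 = 5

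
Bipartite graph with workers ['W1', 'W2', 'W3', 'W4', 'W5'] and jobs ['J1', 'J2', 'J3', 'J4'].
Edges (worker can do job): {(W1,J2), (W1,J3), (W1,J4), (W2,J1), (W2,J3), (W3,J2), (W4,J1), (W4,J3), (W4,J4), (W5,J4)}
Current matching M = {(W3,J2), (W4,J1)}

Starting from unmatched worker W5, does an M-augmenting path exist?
Yes: W5 → J4

An M-augmenting path alternates non-matching / matching edges, starting and ending at unmatched vertices.
Path: W5 → J4
(J4 is unmatched in M, so the path is augmenting.)
Flipping edges along this path would increase |M| from 2 to 3.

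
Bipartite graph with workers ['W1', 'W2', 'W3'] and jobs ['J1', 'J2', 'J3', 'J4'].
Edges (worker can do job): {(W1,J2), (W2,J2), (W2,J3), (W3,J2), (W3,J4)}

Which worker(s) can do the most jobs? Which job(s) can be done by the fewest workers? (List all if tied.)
Most versatile: W2, W3 (2 jobs); Least covered: J1 (0 workers)

Worker degrees (jobs they can do): W1:1, W2:2, W3:2
Job degrees (workers who can do it): J1:0, J2:3, J3:1, J4:1

Maximum worker degree is 2, achieved by: W2, W3
Minimum job degree is 0, achieved by: J1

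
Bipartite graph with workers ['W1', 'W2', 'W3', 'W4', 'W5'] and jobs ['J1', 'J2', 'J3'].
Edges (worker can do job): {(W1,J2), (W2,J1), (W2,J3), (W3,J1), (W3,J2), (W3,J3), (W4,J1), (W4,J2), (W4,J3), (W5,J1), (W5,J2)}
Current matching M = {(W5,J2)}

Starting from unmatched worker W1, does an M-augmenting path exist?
Yes: W1 → J2 → W5 → J1

An M-augmenting path alternates non-matching / matching edges, starting and ending at unmatched vertices.
Path: W1 → J2 → W5 → J1
(J1 is unmatched in M, so the path is augmenting.)
Flipping edges along this path would increase |M| from 1 to 2.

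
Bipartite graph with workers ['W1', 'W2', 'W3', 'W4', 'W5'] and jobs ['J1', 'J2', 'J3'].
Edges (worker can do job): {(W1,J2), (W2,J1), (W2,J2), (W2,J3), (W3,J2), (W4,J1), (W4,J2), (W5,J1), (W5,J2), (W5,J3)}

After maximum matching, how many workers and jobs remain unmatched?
Unmatched: 2 workers, 0 jobs

Maximum matching size: 3
Workers: 5 total, 3 matched, 2 unmatched
Jobs: 3 total, 3 matched, 0 unmatched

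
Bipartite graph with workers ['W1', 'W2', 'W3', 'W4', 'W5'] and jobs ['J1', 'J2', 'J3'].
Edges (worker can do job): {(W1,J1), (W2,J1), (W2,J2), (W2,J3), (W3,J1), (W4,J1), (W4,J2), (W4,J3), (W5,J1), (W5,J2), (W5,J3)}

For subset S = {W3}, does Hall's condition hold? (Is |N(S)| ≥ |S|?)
Yes: |N(S)| = 1, |S| = 1

Subset S = {W3}
Neighbors N(S) = {J1}

|N(S)| = 1, |S| = 1
Hall's condition: |N(S)| ≥ |S| is satisfied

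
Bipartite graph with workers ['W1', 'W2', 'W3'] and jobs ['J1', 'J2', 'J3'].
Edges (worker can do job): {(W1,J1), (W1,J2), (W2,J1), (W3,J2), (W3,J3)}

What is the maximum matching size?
Maximum matching size = 3

Maximum matching: {(W1,J2), (W2,J1), (W3,J3)}
Size: 3

This assigns 3 workers to 3 distinct jobs.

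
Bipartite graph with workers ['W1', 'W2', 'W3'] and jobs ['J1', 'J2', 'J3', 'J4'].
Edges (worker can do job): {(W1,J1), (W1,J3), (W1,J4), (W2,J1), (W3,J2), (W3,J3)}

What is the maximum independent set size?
Maximum independent set = 4

By König's theorem:
- Min vertex cover = Max matching = 3
- Max independent set = Total vertices - Min vertex cover
- Max independent set = 7 - 3 = 4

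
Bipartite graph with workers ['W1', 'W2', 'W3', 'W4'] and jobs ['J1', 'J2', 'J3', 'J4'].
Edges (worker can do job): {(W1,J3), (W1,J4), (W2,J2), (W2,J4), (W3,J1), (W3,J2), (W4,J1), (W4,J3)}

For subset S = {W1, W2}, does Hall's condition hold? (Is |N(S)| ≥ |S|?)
Yes: |N(S)| = 3, |S| = 2

Subset S = {W1, W2}
Neighbors N(S) = {J2, J3, J4}

|N(S)| = 3, |S| = 2
Hall's condition: |N(S)| ≥ |S| is satisfied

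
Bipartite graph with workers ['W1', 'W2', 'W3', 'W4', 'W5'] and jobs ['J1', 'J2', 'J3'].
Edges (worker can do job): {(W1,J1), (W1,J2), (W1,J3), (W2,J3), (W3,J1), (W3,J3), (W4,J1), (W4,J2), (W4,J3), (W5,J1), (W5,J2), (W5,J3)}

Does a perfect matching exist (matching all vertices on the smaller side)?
Yes, perfect matching exists (size 3)

Perfect matching: {(W3,J3), (W4,J1), (W5,J2)}
All 3 vertices on the smaller side are matched.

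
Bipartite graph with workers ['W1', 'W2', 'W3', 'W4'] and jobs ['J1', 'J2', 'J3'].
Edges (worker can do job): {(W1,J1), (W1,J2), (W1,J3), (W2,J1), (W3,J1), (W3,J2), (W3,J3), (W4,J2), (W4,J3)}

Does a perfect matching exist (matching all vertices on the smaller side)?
Yes, perfect matching exists (size 3)

Perfect matching: {(W1,J1), (W3,J3), (W4,J2)}
All 3 vertices on the smaller side are matched.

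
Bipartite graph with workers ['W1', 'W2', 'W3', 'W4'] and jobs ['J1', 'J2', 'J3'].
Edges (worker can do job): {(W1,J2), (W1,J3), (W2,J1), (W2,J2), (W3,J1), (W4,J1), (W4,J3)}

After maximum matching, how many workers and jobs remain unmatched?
Unmatched: 1 workers, 0 jobs

Maximum matching size: 3
Workers: 4 total, 3 matched, 1 unmatched
Jobs: 3 total, 3 matched, 0 unmatched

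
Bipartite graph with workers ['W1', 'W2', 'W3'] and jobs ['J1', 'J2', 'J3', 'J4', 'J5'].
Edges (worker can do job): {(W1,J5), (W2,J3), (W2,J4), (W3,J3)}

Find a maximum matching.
Matching: {(W1,J5), (W2,J4), (W3,J3)}

Maximum matching (size 3):
  W1 → J5
  W2 → J4
  W3 → J3

Each worker is assigned to at most one job, and each job to at most one worker.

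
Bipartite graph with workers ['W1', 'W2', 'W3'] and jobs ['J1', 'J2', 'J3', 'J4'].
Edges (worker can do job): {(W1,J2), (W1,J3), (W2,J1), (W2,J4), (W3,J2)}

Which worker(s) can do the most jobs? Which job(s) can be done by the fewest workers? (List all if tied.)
Most versatile: W1, W2 (2 jobs); Least covered: J1, J3, J4 (1 workers)

Worker degrees (jobs they can do): W1:2, W2:2, W3:1
Job degrees (workers who can do it): J1:1, J2:2, J3:1, J4:1

Maximum worker degree is 2, achieved by: W1, W2
Minimum job degree is 1, achieved by: J1, J3, J4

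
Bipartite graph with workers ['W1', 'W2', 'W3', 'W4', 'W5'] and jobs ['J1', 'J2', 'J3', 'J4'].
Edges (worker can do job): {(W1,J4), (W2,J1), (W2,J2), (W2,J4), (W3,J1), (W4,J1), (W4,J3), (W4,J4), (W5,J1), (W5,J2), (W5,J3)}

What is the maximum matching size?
Maximum matching size = 4

Maximum matching: {(W2,J2), (W3,J1), (W4,J4), (W5,J3)}
Size: 4

This assigns 4 workers to 4 distinct jobs.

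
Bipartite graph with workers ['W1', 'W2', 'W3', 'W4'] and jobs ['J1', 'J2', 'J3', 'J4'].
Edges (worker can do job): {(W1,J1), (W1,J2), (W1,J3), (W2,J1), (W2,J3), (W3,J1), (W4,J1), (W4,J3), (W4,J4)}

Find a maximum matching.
Matching: {(W1,J2), (W2,J3), (W3,J1), (W4,J4)}

Maximum matching (size 4):
  W1 → J2
  W2 → J3
  W3 → J1
  W4 → J4

Each worker is assigned to at most one job, and each job to at most one worker.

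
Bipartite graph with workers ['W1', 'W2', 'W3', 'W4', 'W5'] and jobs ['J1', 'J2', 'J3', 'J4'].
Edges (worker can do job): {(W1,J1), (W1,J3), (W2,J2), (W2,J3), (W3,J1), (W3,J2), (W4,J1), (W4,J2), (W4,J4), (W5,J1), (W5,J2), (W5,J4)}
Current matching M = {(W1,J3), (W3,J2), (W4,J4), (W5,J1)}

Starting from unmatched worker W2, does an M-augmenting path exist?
No augmenting path from W2

Alternating search from W2 reaches jobs: {J1, J2, J3, J4}.
Every reachable job is already matched in M, and following those matched edges back to workers exposes no further unvisited jobs.
No M-augmenting path from W2 exists.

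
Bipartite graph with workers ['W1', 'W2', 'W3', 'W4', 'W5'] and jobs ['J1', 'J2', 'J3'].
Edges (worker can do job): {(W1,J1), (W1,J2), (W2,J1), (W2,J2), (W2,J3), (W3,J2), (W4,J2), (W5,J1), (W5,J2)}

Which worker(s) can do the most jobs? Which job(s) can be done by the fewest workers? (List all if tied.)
Most versatile: W2 (3 jobs); Least covered: J3 (1 workers)

Worker degrees (jobs they can do): W1:2, W2:3, W3:1, W4:1, W5:2
Job degrees (workers who can do it): J1:3, J2:5, J3:1

Maximum worker degree is 3, achieved by: W2
Minimum job degree is 1, achieved by: J3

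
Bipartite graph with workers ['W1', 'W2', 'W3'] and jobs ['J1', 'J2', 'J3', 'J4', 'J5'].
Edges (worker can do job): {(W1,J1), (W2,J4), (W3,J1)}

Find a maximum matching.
Matching: {(W2,J4), (W3,J1)}

Maximum matching (size 2):
  W2 → J4
  W3 → J1

Each worker is assigned to at most one job, and each job to at most one worker.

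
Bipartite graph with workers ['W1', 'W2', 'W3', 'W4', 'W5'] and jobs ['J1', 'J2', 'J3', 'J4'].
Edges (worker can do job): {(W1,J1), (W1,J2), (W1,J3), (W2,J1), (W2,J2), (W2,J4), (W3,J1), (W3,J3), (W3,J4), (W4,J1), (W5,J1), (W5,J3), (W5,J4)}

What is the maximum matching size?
Maximum matching size = 4

Maximum matching: {(W1,J2), (W3,J3), (W4,J1), (W5,J4)}
Size: 4

This assigns 4 workers to 4 distinct jobs.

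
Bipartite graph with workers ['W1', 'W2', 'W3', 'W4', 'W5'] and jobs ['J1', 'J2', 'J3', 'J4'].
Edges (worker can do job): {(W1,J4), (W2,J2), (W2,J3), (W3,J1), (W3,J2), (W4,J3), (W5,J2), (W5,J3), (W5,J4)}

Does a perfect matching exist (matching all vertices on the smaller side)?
Yes, perfect matching exists (size 4)

Perfect matching: {(W1,J4), (W2,J2), (W3,J1), (W5,J3)}
All 4 vertices on the smaller side are matched.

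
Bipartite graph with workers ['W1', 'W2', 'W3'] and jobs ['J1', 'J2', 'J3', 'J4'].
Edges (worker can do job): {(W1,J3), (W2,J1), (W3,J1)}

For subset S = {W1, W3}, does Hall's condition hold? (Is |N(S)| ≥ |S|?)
Yes: |N(S)| = 2, |S| = 2

Subset S = {W1, W3}
Neighbors N(S) = {J1, J3}

|N(S)| = 2, |S| = 2
Hall's condition: |N(S)| ≥ |S| is satisfied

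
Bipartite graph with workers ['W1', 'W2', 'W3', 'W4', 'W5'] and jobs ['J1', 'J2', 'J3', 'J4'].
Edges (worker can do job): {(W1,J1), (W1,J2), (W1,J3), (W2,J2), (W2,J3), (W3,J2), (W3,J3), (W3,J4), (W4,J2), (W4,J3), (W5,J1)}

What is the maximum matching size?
Maximum matching size = 4

Maximum matching: {(W1,J3), (W3,J4), (W4,J2), (W5,J1)}
Size: 4

This assigns 4 workers to 4 distinct jobs.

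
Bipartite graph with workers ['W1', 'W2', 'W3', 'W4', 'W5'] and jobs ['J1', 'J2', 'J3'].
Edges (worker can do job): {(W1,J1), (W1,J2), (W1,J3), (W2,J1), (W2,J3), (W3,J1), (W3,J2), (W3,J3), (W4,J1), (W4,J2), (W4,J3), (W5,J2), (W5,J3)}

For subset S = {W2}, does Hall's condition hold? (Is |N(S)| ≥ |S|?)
Yes: |N(S)| = 2, |S| = 1

Subset S = {W2}
Neighbors N(S) = {J1, J3}

|N(S)| = 2, |S| = 1
Hall's condition: |N(S)| ≥ |S| is satisfied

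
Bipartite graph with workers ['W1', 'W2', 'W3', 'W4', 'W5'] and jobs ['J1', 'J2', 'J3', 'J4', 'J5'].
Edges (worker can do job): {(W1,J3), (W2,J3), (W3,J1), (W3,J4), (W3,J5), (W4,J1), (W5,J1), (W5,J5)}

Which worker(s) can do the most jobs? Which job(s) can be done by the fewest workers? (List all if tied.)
Most versatile: W3 (3 jobs); Least covered: J2 (0 workers)

Worker degrees (jobs they can do): W1:1, W2:1, W3:3, W4:1, W5:2
Job degrees (workers who can do it): J1:3, J2:0, J3:2, J4:1, J5:2

Maximum worker degree is 3, achieved by: W3
Minimum job degree is 0, achieved by: J2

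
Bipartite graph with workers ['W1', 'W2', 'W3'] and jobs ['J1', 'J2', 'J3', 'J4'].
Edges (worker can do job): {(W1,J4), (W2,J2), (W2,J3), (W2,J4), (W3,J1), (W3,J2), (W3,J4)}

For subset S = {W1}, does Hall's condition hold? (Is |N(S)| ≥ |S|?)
Yes: |N(S)| = 1, |S| = 1

Subset S = {W1}
Neighbors N(S) = {J4}

|N(S)| = 1, |S| = 1
Hall's condition: |N(S)| ≥ |S| is satisfied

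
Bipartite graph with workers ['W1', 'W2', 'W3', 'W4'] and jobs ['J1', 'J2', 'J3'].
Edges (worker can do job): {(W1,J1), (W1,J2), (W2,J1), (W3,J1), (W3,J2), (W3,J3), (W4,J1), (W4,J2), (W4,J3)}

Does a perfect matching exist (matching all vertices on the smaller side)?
Yes, perfect matching exists (size 3)

Perfect matching: {(W1,J1), (W3,J3), (W4,J2)}
All 3 vertices on the smaller side are matched.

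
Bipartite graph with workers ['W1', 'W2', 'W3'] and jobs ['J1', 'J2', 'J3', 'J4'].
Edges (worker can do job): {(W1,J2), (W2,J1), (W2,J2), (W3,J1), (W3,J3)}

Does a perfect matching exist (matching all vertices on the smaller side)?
Yes, perfect matching exists (size 3)

Perfect matching: {(W1,J2), (W2,J1), (W3,J3)}
All 3 vertices on the smaller side are matched.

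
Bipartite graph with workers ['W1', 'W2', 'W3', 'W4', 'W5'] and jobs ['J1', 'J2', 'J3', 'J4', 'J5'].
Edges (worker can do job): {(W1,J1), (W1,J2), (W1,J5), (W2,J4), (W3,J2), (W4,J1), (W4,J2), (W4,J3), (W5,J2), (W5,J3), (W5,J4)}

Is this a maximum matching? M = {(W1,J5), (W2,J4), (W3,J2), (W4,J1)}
No, size 4 is not maximum

Proposed matching has size 4.
Maximum matching size for this graph: 5.

This is NOT maximum - can be improved to size 5.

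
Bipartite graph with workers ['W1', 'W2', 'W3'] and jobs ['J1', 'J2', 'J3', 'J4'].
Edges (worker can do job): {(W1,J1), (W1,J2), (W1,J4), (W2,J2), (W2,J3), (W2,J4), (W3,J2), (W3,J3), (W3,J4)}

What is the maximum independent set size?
Maximum independent set = 4

By König's theorem:
- Min vertex cover = Max matching = 3
- Max independent set = Total vertices - Min vertex cover
- Max independent set = 7 - 3 = 4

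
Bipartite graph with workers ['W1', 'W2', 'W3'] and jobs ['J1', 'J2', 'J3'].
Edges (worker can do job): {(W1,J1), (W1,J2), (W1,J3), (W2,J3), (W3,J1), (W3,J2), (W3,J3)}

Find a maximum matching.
Matching: {(W1,J1), (W2,J3), (W3,J2)}

Maximum matching (size 3):
  W1 → J1
  W2 → J3
  W3 → J2

Each worker is assigned to at most one job, and each job to at most one worker.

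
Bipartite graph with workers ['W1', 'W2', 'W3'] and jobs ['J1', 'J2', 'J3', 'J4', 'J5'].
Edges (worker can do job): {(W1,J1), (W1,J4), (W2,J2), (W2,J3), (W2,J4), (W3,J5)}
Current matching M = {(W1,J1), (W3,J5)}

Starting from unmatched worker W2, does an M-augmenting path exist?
Yes: W2 → J2

An M-augmenting path alternates non-matching / matching edges, starting and ending at unmatched vertices.
Path: W2 → J2
(J2 is unmatched in M, so the path is augmenting.)
Flipping edges along this path would increase |M| from 2 to 3.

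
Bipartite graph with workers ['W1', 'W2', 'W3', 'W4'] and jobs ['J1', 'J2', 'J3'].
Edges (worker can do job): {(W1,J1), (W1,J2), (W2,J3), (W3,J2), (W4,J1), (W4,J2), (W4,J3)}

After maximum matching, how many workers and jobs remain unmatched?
Unmatched: 1 workers, 0 jobs

Maximum matching size: 3
Workers: 4 total, 3 matched, 1 unmatched
Jobs: 3 total, 3 matched, 0 unmatched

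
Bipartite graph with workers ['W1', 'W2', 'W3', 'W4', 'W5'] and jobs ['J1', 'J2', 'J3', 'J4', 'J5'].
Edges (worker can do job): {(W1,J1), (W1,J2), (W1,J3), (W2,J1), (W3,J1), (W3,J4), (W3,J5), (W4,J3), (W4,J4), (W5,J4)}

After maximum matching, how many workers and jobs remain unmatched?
Unmatched: 0 workers, 0 jobs

Maximum matching size: 5
Workers: 5 total, 5 matched, 0 unmatched
Jobs: 5 total, 5 matched, 0 unmatched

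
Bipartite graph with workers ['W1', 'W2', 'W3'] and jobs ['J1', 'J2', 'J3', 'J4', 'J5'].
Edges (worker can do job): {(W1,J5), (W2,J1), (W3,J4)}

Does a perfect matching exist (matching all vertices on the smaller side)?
Yes, perfect matching exists (size 3)

Perfect matching: {(W1,J5), (W2,J1), (W3,J4)}
All 3 vertices on the smaller side are matched.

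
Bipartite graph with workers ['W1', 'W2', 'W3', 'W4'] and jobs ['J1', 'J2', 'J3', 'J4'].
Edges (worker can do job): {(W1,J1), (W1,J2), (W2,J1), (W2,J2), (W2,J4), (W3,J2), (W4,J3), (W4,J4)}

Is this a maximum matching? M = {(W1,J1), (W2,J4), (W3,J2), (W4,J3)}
Yes, size 4 is maximum

Proposed matching has size 4.
Maximum matching size for this graph: 4.

This is a maximum matching.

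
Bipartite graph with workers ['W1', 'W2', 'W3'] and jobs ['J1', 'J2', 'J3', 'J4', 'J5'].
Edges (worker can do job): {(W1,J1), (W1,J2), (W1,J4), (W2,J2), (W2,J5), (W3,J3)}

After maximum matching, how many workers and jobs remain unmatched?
Unmatched: 0 workers, 2 jobs

Maximum matching size: 3
Workers: 3 total, 3 matched, 0 unmatched
Jobs: 5 total, 3 matched, 2 unmatched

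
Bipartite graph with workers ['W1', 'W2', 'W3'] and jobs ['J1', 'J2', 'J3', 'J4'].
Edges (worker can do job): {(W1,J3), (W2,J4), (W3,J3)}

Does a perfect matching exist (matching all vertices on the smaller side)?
No, maximum matching has size 2 < 3

Maximum matching has size 2, need 3 for perfect matching.
Unmatched workers: ['W1']
Unmatched jobs: ['J1', 'J2']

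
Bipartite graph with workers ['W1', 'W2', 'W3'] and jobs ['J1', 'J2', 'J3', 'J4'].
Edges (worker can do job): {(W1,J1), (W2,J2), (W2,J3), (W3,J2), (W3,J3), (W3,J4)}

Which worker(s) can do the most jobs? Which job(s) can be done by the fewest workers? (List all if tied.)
Most versatile: W3 (3 jobs); Least covered: J1, J4 (1 workers)

Worker degrees (jobs they can do): W1:1, W2:2, W3:3
Job degrees (workers who can do it): J1:1, J2:2, J3:2, J4:1

Maximum worker degree is 3, achieved by: W3
Minimum job degree is 1, achieved by: J1, J4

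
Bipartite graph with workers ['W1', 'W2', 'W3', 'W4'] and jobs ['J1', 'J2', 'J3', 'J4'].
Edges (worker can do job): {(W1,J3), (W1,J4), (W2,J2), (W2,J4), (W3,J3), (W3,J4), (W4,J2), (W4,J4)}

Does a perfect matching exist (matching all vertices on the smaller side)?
No, maximum matching has size 3 < 4

Maximum matching has size 3, need 4 for perfect matching.
Unmatched workers: ['W2']
Unmatched jobs: ['J1']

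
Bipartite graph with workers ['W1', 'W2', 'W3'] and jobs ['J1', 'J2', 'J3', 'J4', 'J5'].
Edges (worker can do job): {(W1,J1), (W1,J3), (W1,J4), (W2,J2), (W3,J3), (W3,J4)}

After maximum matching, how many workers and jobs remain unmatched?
Unmatched: 0 workers, 2 jobs

Maximum matching size: 3
Workers: 3 total, 3 matched, 0 unmatched
Jobs: 5 total, 3 matched, 2 unmatched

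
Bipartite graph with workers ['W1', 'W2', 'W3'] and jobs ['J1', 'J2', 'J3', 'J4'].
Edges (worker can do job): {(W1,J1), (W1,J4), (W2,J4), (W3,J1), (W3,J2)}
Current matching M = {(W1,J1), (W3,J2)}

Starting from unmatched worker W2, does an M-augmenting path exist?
Yes: W2 → J4

An M-augmenting path alternates non-matching / matching edges, starting and ending at unmatched vertices.
Path: W2 → J4
(J4 is unmatched in M, so the path is augmenting.)
Flipping edges along this path would increase |M| from 2 to 3.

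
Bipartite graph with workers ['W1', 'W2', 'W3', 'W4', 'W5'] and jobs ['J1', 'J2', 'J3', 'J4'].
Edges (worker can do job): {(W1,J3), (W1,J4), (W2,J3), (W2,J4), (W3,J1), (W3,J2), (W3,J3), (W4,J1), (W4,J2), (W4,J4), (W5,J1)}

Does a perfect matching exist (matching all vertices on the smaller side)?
Yes, perfect matching exists (size 4)

Perfect matching: {(W1,J4), (W3,J3), (W4,J2), (W5,J1)}
All 4 vertices on the smaller side are matched.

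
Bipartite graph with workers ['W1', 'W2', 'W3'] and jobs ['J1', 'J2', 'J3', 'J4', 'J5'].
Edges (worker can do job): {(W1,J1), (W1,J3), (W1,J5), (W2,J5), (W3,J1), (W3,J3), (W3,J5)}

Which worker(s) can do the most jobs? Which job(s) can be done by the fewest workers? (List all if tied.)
Most versatile: W1, W3 (3 jobs); Least covered: J2, J4 (0 workers)

Worker degrees (jobs they can do): W1:3, W2:1, W3:3
Job degrees (workers who can do it): J1:2, J2:0, J3:2, J4:0, J5:3

Maximum worker degree is 3, achieved by: W1, W3
Minimum job degree is 0, achieved by: J2, J4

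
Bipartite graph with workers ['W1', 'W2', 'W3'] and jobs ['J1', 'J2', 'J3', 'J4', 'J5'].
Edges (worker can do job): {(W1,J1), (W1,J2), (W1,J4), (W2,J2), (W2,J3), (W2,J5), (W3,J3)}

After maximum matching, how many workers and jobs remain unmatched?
Unmatched: 0 workers, 2 jobs

Maximum matching size: 3
Workers: 3 total, 3 matched, 0 unmatched
Jobs: 5 total, 3 matched, 2 unmatched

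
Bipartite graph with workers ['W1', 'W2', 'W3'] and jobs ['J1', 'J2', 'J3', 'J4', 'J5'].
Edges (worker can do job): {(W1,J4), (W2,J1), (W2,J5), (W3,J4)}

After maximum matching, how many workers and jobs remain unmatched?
Unmatched: 1 workers, 3 jobs

Maximum matching size: 2
Workers: 3 total, 2 matched, 1 unmatched
Jobs: 5 total, 2 matched, 3 unmatched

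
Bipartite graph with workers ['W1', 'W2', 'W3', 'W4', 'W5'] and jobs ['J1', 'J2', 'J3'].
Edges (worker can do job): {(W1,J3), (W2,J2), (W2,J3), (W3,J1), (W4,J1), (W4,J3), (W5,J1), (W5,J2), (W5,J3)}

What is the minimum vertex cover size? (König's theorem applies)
Minimum vertex cover size = 3

By König's theorem: in bipartite graphs,
min vertex cover = max matching = 3

Maximum matching has size 3, so minimum vertex cover also has size 3.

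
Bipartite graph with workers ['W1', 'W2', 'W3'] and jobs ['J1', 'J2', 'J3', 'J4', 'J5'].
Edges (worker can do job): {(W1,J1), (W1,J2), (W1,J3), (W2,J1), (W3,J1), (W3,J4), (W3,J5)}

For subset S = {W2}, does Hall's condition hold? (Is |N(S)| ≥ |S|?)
Yes: |N(S)| = 1, |S| = 1

Subset S = {W2}
Neighbors N(S) = {J1}

|N(S)| = 1, |S| = 1
Hall's condition: |N(S)| ≥ |S| is satisfied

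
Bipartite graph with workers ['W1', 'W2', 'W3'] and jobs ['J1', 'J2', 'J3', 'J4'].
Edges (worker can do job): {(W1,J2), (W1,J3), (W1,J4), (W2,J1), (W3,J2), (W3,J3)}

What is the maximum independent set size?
Maximum independent set = 4

By König's theorem:
- Min vertex cover = Max matching = 3
- Max independent set = Total vertices - Min vertex cover
- Max independent set = 7 - 3 = 4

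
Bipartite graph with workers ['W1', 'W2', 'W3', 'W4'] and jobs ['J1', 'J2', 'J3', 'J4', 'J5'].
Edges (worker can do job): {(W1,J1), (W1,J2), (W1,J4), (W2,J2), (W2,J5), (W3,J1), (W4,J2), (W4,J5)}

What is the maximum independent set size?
Maximum independent set = 5

By König's theorem:
- Min vertex cover = Max matching = 4
- Max independent set = Total vertices - Min vertex cover
- Max independent set = 9 - 4 = 5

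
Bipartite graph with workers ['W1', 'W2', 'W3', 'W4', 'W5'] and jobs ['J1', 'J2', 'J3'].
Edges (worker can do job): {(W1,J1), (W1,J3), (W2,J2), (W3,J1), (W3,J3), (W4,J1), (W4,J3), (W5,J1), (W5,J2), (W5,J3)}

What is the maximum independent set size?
Maximum independent set = 5

By König's theorem:
- Min vertex cover = Max matching = 3
- Max independent set = Total vertices - Min vertex cover
- Max independent set = 8 - 3 = 5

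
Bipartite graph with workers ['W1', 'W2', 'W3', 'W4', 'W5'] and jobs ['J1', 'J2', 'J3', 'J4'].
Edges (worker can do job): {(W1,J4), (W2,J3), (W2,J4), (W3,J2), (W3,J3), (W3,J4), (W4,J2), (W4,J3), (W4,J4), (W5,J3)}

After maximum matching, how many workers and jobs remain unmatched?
Unmatched: 2 workers, 1 jobs

Maximum matching size: 3
Workers: 5 total, 3 matched, 2 unmatched
Jobs: 4 total, 3 matched, 1 unmatched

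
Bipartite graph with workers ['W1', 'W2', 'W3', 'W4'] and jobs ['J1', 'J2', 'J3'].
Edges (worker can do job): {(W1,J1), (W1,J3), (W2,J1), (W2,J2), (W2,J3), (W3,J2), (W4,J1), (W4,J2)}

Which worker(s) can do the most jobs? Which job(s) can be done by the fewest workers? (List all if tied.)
Most versatile: W2 (3 jobs); Least covered: J3 (2 workers)

Worker degrees (jobs they can do): W1:2, W2:3, W3:1, W4:2
Job degrees (workers who can do it): J1:3, J2:3, J3:2

Maximum worker degree is 3, achieved by: W2
Minimum job degree is 2, achieved by: J3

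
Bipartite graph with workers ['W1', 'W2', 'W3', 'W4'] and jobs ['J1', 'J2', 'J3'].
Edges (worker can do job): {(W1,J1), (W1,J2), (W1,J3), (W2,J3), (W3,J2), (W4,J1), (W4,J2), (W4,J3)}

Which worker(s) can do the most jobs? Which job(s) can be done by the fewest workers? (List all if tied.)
Most versatile: W1, W4 (3 jobs); Least covered: J1 (2 workers)

Worker degrees (jobs they can do): W1:3, W2:1, W3:1, W4:3
Job degrees (workers who can do it): J1:2, J2:3, J3:3

Maximum worker degree is 3, achieved by: W1, W4
Minimum job degree is 2, achieved by: J1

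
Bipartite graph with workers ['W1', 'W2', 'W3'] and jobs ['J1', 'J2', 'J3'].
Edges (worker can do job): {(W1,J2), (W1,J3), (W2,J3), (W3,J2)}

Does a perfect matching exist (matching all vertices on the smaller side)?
No, maximum matching has size 2 < 3

Maximum matching has size 2, need 3 for perfect matching.
Unmatched workers: ['W2']
Unmatched jobs: ['J1']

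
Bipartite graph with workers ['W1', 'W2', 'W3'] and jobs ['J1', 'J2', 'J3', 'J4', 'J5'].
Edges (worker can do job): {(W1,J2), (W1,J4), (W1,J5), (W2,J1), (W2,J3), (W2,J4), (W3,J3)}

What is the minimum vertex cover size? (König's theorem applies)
Minimum vertex cover size = 3

By König's theorem: in bipartite graphs,
min vertex cover = max matching = 3

Maximum matching has size 3, so minimum vertex cover also has size 3.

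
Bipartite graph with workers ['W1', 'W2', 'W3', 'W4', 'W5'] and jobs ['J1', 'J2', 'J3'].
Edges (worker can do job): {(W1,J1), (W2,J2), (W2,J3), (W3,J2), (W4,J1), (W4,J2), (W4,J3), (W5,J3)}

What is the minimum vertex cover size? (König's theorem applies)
Minimum vertex cover size = 3

By König's theorem: in bipartite graphs,
min vertex cover = max matching = 3

Maximum matching has size 3, so minimum vertex cover also has size 3.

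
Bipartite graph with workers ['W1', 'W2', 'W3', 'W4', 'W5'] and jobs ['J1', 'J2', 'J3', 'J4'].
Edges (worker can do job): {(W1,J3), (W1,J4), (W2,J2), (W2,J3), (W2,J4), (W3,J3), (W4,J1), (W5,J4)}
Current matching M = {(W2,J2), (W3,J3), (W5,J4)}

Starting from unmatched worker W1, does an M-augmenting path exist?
No augmenting path from W1

Alternating search from W1 reaches jobs: {J3, J4}.
Every reachable job is already matched in M, and following those matched edges back to workers exposes no further unvisited jobs.
No M-augmenting path from W1 exists.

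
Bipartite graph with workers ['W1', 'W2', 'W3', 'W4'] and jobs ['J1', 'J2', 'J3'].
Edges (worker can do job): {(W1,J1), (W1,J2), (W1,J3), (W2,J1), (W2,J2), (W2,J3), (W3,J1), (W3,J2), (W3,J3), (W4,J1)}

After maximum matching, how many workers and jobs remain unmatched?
Unmatched: 1 workers, 0 jobs

Maximum matching size: 3
Workers: 4 total, 3 matched, 1 unmatched
Jobs: 3 total, 3 matched, 0 unmatched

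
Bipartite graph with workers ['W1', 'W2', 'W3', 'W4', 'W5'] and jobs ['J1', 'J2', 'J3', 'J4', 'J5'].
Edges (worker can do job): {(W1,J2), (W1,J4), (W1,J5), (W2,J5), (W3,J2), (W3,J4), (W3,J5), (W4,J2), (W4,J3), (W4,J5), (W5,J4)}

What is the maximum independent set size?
Maximum independent set = 6

By König's theorem:
- Min vertex cover = Max matching = 4
- Max independent set = Total vertices - Min vertex cover
- Max independent set = 10 - 4 = 6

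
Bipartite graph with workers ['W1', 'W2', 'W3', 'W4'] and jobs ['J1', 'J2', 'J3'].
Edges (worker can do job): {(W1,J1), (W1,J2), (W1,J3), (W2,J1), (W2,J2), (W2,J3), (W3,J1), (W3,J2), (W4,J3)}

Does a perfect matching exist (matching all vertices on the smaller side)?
Yes, perfect matching exists (size 3)

Perfect matching: {(W1,J2), (W3,J1), (W4,J3)}
All 3 vertices on the smaller side are matched.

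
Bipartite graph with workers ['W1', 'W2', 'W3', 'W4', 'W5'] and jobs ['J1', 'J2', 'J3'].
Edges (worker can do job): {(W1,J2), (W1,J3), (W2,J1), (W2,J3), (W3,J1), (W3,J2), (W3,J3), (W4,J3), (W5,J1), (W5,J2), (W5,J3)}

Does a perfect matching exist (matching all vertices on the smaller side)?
Yes, perfect matching exists (size 3)

Perfect matching: {(W1,J2), (W3,J1), (W5,J3)}
All 3 vertices on the smaller side are matched.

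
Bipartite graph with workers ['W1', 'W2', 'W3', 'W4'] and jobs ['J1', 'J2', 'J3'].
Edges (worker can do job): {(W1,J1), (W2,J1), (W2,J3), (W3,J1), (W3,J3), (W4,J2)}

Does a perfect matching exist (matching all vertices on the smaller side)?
Yes, perfect matching exists (size 3)

Perfect matching: {(W1,J1), (W3,J3), (W4,J2)}
All 3 vertices on the smaller side are matched.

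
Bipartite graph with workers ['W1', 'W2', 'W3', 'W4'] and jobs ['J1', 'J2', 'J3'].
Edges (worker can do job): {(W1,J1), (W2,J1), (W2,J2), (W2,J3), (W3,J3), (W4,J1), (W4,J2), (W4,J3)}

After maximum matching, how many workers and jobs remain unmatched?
Unmatched: 1 workers, 0 jobs

Maximum matching size: 3
Workers: 4 total, 3 matched, 1 unmatched
Jobs: 3 total, 3 matched, 0 unmatched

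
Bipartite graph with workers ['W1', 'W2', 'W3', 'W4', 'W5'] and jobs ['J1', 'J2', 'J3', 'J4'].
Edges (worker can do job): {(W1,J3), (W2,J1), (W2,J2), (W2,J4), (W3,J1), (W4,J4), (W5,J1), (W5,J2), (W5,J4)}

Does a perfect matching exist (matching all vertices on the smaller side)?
Yes, perfect matching exists (size 4)

Perfect matching: {(W1,J3), (W2,J2), (W3,J1), (W5,J4)}
All 4 vertices on the smaller side are matched.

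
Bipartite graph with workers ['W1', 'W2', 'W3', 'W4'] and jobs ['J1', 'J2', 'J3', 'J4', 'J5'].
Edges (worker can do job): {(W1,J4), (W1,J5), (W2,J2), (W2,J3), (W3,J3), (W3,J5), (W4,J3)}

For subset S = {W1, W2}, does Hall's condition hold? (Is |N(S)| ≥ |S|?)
Yes: |N(S)| = 4, |S| = 2

Subset S = {W1, W2}
Neighbors N(S) = {J2, J3, J4, J5}

|N(S)| = 4, |S| = 2
Hall's condition: |N(S)| ≥ |S| is satisfied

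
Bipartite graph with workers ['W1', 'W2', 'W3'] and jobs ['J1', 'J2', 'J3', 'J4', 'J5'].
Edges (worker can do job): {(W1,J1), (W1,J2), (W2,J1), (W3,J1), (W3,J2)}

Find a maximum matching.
Matching: {(W1,J1), (W3,J2)}

Maximum matching (size 2):
  W1 → J1
  W3 → J2

Each worker is assigned to at most one job, and each job to at most one worker.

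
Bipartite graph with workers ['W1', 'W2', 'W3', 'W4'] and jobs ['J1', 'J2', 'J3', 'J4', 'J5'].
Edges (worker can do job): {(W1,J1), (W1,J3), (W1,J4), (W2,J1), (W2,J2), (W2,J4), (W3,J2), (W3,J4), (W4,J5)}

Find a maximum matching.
Matching: {(W1,J3), (W2,J4), (W3,J2), (W4,J5)}

Maximum matching (size 4):
  W1 → J3
  W2 → J4
  W3 → J2
  W4 → J5

Each worker is assigned to at most one job, and each job to at most one worker.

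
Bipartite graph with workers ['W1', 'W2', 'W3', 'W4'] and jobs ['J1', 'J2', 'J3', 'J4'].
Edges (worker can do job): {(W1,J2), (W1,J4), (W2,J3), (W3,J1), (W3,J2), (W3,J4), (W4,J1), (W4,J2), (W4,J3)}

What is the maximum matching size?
Maximum matching size = 4

Maximum matching: {(W1,J4), (W2,J3), (W3,J2), (W4,J1)}
Size: 4

This assigns 4 workers to 4 distinct jobs.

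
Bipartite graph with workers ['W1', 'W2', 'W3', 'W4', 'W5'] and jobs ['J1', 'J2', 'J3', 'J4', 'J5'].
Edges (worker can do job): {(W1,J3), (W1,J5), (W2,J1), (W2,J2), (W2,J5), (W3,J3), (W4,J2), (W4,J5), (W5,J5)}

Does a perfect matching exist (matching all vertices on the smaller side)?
No, maximum matching has size 4 < 5

Maximum matching has size 4, need 5 for perfect matching.
Unmatched workers: ['W1']
Unmatched jobs: ['J4']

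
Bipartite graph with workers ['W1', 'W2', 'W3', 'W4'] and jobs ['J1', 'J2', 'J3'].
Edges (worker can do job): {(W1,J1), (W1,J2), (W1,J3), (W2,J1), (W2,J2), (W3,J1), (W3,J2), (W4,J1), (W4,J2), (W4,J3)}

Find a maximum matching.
Matching: {(W1,J1), (W3,J2), (W4,J3)}

Maximum matching (size 3):
  W1 → J1
  W3 → J2
  W4 → J3

Each worker is assigned to at most one job, and each job to at most one worker.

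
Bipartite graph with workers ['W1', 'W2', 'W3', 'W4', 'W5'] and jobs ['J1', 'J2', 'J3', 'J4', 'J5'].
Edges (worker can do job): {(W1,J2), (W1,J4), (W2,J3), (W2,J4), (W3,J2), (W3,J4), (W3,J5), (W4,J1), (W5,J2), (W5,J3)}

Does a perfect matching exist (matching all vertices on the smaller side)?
Yes, perfect matching exists (size 5)

Perfect matching: {(W1,J4), (W2,J3), (W3,J5), (W4,J1), (W5,J2)}
All 5 vertices on the smaller side are matched.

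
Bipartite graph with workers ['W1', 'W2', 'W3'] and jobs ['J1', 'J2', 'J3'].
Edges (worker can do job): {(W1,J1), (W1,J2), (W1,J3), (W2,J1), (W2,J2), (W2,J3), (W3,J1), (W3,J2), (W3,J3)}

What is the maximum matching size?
Maximum matching size = 3

Maximum matching: {(W1,J3), (W2,J1), (W3,J2)}
Size: 3

This assigns 3 workers to 3 distinct jobs.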